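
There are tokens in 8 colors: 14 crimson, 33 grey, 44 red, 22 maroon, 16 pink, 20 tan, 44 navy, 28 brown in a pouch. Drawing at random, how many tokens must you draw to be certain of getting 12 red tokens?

189

To avoid red tokens as long as possible, exhaust the other 7 colors first.
The worst case draws every non-red token first: 14 + 33 + 22 + 16 + 20 + 44 + 28 = 177.
The next 12 draws are then forced to be red, giving 177 + 12 = 189.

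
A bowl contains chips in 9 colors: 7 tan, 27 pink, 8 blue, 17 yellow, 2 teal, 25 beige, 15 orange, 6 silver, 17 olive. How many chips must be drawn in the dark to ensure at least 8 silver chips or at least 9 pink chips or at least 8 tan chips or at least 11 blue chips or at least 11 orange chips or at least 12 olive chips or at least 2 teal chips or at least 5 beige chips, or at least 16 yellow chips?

The worst case stops just short of every target: 7 tan, 8 pink, all 8 blue, 15 yellow, 1 teal, 4 beige, 10 orange, all 6 silver, 11 olive — 7 + 8 + 8 + 15 + 1 + 4 + 10 + 6 + 11 = 70 chips.
One more chip must push some color to its target, so 70 + 1 = 71.

71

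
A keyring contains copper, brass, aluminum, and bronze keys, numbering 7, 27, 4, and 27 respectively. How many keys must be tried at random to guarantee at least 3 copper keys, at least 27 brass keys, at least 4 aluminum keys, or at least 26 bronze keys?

57

Each of the 4 types has its own threshold; avoid all of them simultaneously.
The worst case stops just short of every target: 2 copper, 26 brass, 3 aluminum, 25 bronze — 2 + 26 + 3 + 25 = 56 keys.
One more key must push some type to its target, so 56 + 1 = 57.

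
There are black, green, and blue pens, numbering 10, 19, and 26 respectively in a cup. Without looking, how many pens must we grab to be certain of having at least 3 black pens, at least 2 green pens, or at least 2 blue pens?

Each of the 3 ink colors has its own threshold; avoid all of them simultaneously.
The worst case stops just short of every target: 2 black, 1 green, 1 blue — 2 + 1 + 1 = 4 pens.
One more pen must push some ink color to its target, so 4 + 1 = 5.

5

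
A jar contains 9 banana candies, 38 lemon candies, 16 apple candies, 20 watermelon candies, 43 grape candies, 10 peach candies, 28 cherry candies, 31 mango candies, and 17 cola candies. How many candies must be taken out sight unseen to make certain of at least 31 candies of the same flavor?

191

Treat the 9 flavors as pigeonholes.
In the worst case we take at most 30 of each flavor, but all 9 banana, all 16 apple, all 20 watermelon, all 10 peach, all 28 cherry, and all 17 cola (fewer than 30), giving 9 + 30 + 16 + 20 + 30 + 10 + 28 + 30 + 17 = 190.
One more candy then forces some flavor to 31, so 190 + 1 = 191.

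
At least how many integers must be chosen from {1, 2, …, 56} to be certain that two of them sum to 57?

29

Partition {1, …, 56} into 28 pairs: {1,56}, {2,55}, …, {28,29}.
Choosing 28 integers — say the integers 1 through 28 — takes one from each pair and avoids the property.
Choosing 29 forces two into the same pair by pigeonhole, and those sum to 57. So 29.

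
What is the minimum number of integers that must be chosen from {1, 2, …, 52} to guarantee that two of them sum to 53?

Partition {1, …, 52} into 26 pairs: {1,52}, {2,51}, …, {26,27}.
Choosing 26 integers — say the integers 1 through 26 — takes one from each pair and avoids the property.
Choosing 27 forces two into the same pair by pigeonhole, and those sum to 53. So 27.

27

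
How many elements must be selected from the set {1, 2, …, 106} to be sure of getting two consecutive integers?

Partition {1, …, 106} into 53 pairs: {1,2}, {3,4}, …, {105,106}.
Choosing 53 integers — say the 53 even numbers 2, 4, …, 106 — takes one from each pair and avoids the property.
Choosing 54 forces two into the same pair by pigeonhole, and those are consecutive. So 54.

54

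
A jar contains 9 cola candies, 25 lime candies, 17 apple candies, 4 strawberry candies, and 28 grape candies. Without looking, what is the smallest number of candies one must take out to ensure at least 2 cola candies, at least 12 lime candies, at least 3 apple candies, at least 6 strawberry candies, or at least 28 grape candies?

46

The worst case stops just short of every target: 1 cola, 11 lime, 2 apple, all 4 strawberry, 27 grape — 1 + 11 + 2 + 4 + 27 = 45 candies.
One more candy must push some flavor to its target, so 45 + 1 = 46.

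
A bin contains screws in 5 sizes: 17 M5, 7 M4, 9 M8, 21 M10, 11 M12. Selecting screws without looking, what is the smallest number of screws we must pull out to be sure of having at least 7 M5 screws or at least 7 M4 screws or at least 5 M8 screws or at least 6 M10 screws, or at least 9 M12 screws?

30

The worst case stops just short of every target: 6 M5, 6 M4, 4 M8, 5 M10, 8 M12 — 6 + 6 + 4 + 5 + 8 = 29 screws.
One more screw must push some size to its target, so 29 + 1 = 30.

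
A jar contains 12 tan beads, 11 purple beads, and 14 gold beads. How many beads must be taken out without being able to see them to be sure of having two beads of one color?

4

The worst case takes 1 bead of each color without reaching 2 of any: 3 × 1 = 3.
The next bead must bring some color to 2, so 3 + 1 = 4.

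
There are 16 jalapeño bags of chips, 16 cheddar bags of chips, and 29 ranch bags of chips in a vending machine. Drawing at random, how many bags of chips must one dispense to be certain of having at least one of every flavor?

46

The hardest flavor to obtain is jalapeño: we could draw every other bag of chips first — 61 − 16 = 45 bags of chips — without a single jalapeño one.
The next draw must be jalapeño, so 45 + 1 = 46.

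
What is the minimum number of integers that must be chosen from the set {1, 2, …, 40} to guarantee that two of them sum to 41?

21

Partition {1, …, 40} into 20 pairs: {1,40}, {2,39}, …, {20,21}.
Choosing 20 integers — say the integers 1 through 20 — takes one from each pair and avoids the property.
Choosing 21 forces two into the same pair by pigeonhole, and those sum to 41. So 21.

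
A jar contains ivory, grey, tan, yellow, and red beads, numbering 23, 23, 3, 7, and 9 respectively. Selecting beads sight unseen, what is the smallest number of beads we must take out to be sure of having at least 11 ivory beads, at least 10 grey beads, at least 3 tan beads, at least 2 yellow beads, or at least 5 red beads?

The worst case stops just short of every target: 10 ivory, 9 grey, 2 tan, 1 yellow, 4 red — 10 + 9 + 2 + 1 + 4 = 26 beads.
One more bead must push some color to its target, so 26 + 1 = 27.

27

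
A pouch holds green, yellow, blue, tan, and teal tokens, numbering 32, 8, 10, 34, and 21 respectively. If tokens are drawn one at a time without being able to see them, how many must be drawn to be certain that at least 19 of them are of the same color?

Treat the 5 colors as pigeonholes.
In the worst case we take at most 18 of each color, but all 8 yellow and all 10 blue (fewer than 18), giving 18 + 8 + 10 + 18 + 18 = 72.
One more token then forces some color to 19, so 72 + 1 = 73.

73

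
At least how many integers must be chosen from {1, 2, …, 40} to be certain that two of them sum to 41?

Partition {1, …, 40} into 20 pairs: {1,40}, {2,39}, …, {20,21}.
Choosing 20 integers — say the integers 1 through 20 — takes one from each pair and avoids the property.
Choosing 21 forces two into the same pair by pigeonhole, and those sum to 41. So 21.

21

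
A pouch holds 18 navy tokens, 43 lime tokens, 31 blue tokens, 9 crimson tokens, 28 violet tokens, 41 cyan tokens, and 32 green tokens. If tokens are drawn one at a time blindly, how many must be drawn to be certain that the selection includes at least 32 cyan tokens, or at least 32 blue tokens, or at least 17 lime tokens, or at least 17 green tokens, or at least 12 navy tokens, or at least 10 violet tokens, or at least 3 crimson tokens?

The worst case stops just short of every target: 11 navy, 16 lime, 31 blue, 2 crimson, 9 violet, 31 cyan, 16 green — 11 + 16 + 31 + 2 + 9 + 31 + 16 = 116 tokens.
One more token must push some color to its target, so 116 + 1 = 117.

117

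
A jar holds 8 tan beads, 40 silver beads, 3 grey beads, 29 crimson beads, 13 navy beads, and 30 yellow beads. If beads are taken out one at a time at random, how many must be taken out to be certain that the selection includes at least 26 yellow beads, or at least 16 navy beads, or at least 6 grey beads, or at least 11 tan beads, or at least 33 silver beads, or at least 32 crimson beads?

111

The worst case stops just short of every target: all 8 tan, 32 silver, all 3 grey, all 29 crimson, all 13 navy, 25 yellow — 8 + 32 + 3 + 29 + 13 + 25 = 110 beads.
One more bead must push some color to its target, so 110 + 1 = 111.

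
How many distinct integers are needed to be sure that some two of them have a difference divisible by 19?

20

Two integers differ by a multiple of 19 exactly when they share a remainder mod 19.
There are 19 residue classes mod 19, so 19 integers can all lie in distinct classes.
One more integer must repeat a residue, giving a difference divisible by 19. So n = 19 + 1 = 20.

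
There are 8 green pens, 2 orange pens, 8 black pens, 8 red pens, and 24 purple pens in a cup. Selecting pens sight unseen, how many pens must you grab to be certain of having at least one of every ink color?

The hardest ink color to obtain is orange: we could draw every other pen first — 50 − 2 = 48 pens — without a single orange one.
The next draw must be orange, so 48 + 1 = 49.

49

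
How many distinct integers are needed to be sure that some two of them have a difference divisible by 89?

90

Two integers differ by a multiple of 89 exactly when they share a remainder mod 89.
There are 89 residue classes mod 89, so 89 integers can all lie in distinct classes.
One more integer must repeat a residue, giving a difference divisible by 89. So n = 89 + 1 = 90.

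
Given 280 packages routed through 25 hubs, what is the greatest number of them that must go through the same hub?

If each of the 25 hubs held at most 11, the total would be at most 25 × 11 = 275 < 280, a contradiction.
So at least one holds ⌈280/25⌉ = 12.

12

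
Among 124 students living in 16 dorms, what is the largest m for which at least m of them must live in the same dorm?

8

The 124 students fall into 16 dorms.
If each of the 16 dorms held at most 7, the total would be at most 16 × 7 = 112 < 124, a contradiction.
So at least one holds ⌈124/16⌉ = 8.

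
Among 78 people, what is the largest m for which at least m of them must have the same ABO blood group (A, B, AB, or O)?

The 78 people fall into 4 ABO blood groups.
If each of the 4 ABO blood groups held at most 19, the total would be at most 4 × 19 = 76 < 78, a contradiction.
So at least one holds ⌈78/4⌉ = 20.

20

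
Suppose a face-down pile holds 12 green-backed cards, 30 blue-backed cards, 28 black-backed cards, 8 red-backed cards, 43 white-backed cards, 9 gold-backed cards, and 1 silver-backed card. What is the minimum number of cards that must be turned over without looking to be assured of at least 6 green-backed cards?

125

The worst case draws every non-green-backed card first: 30 + 28 + 8 + 43 + 9 + 1 = 119.
The next 6 draws are then forced to be green-backed, giving 119 + 6 = 125.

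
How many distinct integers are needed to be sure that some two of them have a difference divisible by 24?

25

Two integers differ by a multiple of 24 exactly when they share a remainder mod 24.
There are 24 residue classes mod 24, so 24 integers can all lie in distinct classes.
One more integer must repeat a residue, giving a difference divisible by 24. So n = 24 + 1 = 25.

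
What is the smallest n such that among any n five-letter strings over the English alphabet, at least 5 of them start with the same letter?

There are 26 possible first letters acting as pigeonholes.
With 26 × 4 = 104 five-letter strings over the English alphabet we could place exactly 4 in each, with no class reaching 5.
One more forces some class to hold 5, so 104 + 1 = 105.

105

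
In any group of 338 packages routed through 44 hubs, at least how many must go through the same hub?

8

The 338 packages fall into 44 hubs.
If each of the 44 hubs held at most 7, the total would be at most 44 × 7 = 308 < 338, a contradiction.
So at least one holds ⌈338/44⌉ = 8.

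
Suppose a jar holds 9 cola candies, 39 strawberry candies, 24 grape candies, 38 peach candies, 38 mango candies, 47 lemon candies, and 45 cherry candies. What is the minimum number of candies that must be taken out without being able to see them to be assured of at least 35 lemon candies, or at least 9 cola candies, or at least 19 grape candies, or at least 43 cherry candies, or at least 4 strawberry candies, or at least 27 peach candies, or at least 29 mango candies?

160

The worst case stops just short of every target: 8 cola, 3 strawberry, 18 grape, 26 peach, 28 mango, 34 lemon, 42 cherry — 8 + 3 + 18 + 26 + 28 + 34 + 42 = 159 candies.
One more candy must push some flavor to its target, so 159 + 1 = 160.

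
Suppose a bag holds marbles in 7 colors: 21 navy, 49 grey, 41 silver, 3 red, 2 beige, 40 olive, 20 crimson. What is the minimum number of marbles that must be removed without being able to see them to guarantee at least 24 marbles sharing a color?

Treat the 7 colors as pigeonholes.
In the worst case we take at most 23 of each color, but all 21 navy, all 3 red, all 2 beige, and all 20 crimson (fewer than 23), giving 21 + 23 + 23 + 3 + 2 + 23 + 20 = 115.
One more marble then forces some color to 24, so 115 + 1 = 116.

116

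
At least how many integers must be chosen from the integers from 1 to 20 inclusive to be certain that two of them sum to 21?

Partition {1, …, 20} into 10 pairs: {1,20}, {2,19}, …, {10,11}.
Choosing 10 integers — say the integers 1 through 10 — takes one from each pair and avoids the property.
Choosing 11 forces two into the same pair by pigeonhole, and those sum to 21. So 11.

11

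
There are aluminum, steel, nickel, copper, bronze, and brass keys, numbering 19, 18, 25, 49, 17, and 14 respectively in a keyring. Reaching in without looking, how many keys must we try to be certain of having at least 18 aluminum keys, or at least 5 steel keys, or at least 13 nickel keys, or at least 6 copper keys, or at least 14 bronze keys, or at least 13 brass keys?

64

Each of the 6 types has its own threshold; avoid all of them simultaneously.
The worst case stops just short of every target: 17 aluminum, 4 steel, 12 nickel, 5 copper, 13 bronze, 12 brass — 17 + 4 + 12 + 5 + 13 + 12 = 63 keys.
One more key must push some type to its target, so 63 + 1 = 64.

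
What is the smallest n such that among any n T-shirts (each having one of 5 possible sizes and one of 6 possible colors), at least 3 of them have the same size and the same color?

61

There are 5 × 6 = 30 (size, color) combinations acting as pigeonholes.
With 30 × 2 = 60 T-shirts we could place exactly 2 in each, with no (size, color) pair reaching 3.
One more forces some (size, color) pair to hold 3, so 60 + 1 = 61.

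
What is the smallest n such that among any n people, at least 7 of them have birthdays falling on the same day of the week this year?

43

There are 7 days of the week acting as pigeonholes.
With 7 × 6 = 42 people we could place exactly 6 in each, with no class reaching 7.
One more forces some class to hold 7, so 42 + 1 = 43.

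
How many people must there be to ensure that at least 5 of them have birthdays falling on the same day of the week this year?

29

There are 7 days of the week acting as pigeonholes.
With 7 × 4 = 28 people we could place exactly 4 in each, with no class reaching 5.
One more forces some class to hold 5, so 28 + 1 = 29.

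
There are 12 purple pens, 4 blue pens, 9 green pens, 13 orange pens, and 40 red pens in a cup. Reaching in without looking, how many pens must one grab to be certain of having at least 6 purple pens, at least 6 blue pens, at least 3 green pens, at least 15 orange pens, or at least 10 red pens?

The worst case stops just short of every target: 5 purple, all 4 blue, 2 green, all 13 orange, 9 red — 5 + 4 + 2 + 13 + 9 = 33 pens.
One more pen must push some ink color to its target, so 33 + 1 = 34.

34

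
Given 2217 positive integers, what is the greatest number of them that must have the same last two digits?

23

The 2217 positive integers fall into 100 possible two-digit endings.
If each of the 100 possible two-digit endings held at most 22, the total would be at most 100 × 22 = 2200 < 2217, a contradiction.
So at least one holds ⌈2217/100⌉ = 23.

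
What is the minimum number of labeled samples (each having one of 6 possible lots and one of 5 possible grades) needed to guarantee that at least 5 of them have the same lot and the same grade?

121

There are 6 × 5 = 30 (lot, grade) combinations acting as pigeonholes.
With 30 × 4 = 120 labeled samples we could place exactly 4 in each, with no (lot, grade) pair reaching 5.
One more forces some (lot, grade) pair to hold 5, so 120 + 1 = 121.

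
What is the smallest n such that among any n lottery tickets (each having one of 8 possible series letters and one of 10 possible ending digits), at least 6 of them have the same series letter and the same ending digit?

401

There are 8 × 10 = 80 (series letter, ending digit) combinations acting as pigeonholes.
With 80 × 5 = 400 lottery tickets we could place exactly 5 in each, with no (series letter, ending digit) pair reaching 6.
One more forces some (series letter, ending digit) pair to hold 6, so 400 + 1 = 401.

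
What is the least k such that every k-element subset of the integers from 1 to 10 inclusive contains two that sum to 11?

6

Partition {1, …, 10} into 5 pairs: {1,10}, {2,9}, …, {5,6}.
Choosing 5 integers — say the integers 1 through 5 — takes one from each pair and avoids the property.
Choosing 6 forces two into the same pair by pigeonhole, and those sum to 11. So 6.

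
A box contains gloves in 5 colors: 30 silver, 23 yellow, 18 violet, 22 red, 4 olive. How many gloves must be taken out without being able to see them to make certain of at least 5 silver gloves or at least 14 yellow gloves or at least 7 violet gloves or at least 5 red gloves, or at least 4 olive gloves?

31

Each of the 5 colors has its own threshold; avoid all of them simultaneously.
The worst case stops just short of every target: 4 silver, 13 yellow, 6 violet, 4 red, 3 olive — 4 + 13 + 6 + 4 + 3 = 30 gloves.
One more glove must push some color to its target, so 30 + 1 = 31.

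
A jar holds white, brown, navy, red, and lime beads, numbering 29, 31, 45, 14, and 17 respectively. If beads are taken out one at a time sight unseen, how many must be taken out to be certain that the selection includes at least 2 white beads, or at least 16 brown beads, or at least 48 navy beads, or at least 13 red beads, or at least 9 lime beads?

82

The worst case stops just short of every target: 1 white, 15 brown, all 45 navy, 12 red, 8 lime — 1 + 15 + 45 + 12 + 8 = 81 beads.
One more bead must push some color to its target, so 81 + 1 = 82.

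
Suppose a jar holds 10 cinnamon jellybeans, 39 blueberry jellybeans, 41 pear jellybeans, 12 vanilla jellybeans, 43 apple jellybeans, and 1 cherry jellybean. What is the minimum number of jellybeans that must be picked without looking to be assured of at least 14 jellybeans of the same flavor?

63

In the worst case we take at most 13 of each flavor, but all 10 cinnamon, all 12 vanilla, and all 1 cherry (fewer than 13), giving 10 + 13 + 13 + 12 + 13 + 1 = 62.
One more jellybean then forces some flavor to 14, so 62 + 1 = 63.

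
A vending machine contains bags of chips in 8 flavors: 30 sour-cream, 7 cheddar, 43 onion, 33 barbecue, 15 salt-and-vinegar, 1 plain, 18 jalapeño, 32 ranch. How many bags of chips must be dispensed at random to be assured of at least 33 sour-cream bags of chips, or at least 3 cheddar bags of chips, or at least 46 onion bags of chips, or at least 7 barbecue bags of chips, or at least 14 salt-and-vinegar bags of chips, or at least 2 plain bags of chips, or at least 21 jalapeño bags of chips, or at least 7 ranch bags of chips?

Each of the 8 flavors has its own threshold; avoid all of them simultaneously.
The worst case stops just short of every target: all 30 sour-cream, 2 cheddar, all 43 onion, 6 barbecue, 13 salt-and-vinegar, 1 plain, all 18 jalapeño, 6 ranch — 30 + 2 + 43 + 6 + 13 + 1 + 18 + 6 = 119 bags of chips.
One more bag of chips must push some flavor to its target, so 119 + 1 = 120.

120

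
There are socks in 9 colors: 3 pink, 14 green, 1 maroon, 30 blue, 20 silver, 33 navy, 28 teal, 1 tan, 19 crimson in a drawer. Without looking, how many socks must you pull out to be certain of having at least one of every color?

The hardest color to obtain is maroon: we could draw every other sock first — 149 − 1 = 148 socks — without a single maroon one.
The next draw must be maroon, so 148 + 1 = 149.

149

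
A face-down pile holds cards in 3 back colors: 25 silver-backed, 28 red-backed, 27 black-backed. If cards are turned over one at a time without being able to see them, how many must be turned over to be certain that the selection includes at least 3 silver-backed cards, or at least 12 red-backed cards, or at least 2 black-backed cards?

The worst case stops just short of every target: 2 silver-backed, 11 red-backed, 1 black-backed — 2 + 11 + 1 = 14 cards.
One more card must push some back color to its target, so 14 + 1 = 15.

15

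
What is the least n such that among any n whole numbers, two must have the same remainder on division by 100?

101

Two integers differ by a multiple of 100 exactly when they share a remainder mod 100.
There are 100 residue classes mod 100, so 100 integers can all lie in distinct classes.
One more integer must repeat a residue, giving a difference divisible by 100. So n = 100 + 1 = 101.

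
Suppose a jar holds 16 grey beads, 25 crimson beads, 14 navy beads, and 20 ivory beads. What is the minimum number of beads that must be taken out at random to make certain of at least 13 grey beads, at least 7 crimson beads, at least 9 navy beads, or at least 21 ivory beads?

47

The worst case stops just short of every target: 12 grey, 6 crimson, 8 navy, 20 ivory — 12 + 6 + 8 + 20 = 46 beads.
One more bead must push some color to its target, so 46 + 1 = 47.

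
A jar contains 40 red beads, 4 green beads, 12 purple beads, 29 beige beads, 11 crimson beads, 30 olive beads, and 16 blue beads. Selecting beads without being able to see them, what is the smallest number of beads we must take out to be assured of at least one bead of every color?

139

The hardest color to obtain is green: we could draw every other bead first — 142 − 4 = 138 beads — without a single green one.
The next draw must be green, so 138 + 1 = 139.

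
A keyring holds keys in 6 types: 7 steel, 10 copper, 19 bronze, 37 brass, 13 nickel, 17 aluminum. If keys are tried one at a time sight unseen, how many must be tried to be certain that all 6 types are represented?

97

The hardest type to obtain is steel: we could draw every other key first — 103 − 7 = 96 keys — without a single steel one.
The next draw must be steel, so 96 + 1 = 97.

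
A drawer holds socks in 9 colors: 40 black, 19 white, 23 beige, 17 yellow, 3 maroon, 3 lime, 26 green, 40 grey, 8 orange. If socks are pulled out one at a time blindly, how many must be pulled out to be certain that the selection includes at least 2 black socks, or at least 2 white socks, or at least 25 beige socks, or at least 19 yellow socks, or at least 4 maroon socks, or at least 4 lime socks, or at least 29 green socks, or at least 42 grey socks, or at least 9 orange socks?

The worst case stops just short of every target: 1 black, 1 white, all 23 beige, all 17 yellow, 3 maroon, 3 lime, all 26 green, all 40 grey, 8 orange — 1 + 1 + 23 + 17 + 3 + 3 + 26 + 40 + 8 = 122 socks.
One more sock must push some color to its target, so 122 + 1 = 123.

123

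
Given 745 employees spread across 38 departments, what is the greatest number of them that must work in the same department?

If each of the 38 departments held at most 19, the total would be at most 38 × 19 = 722 < 745, a contradiction.
So at least one holds ⌈745/38⌉ = 20.

20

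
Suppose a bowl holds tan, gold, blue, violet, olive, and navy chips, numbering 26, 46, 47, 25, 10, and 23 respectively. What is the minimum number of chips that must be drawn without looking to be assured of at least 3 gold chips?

To avoid gold chips as long as possible, exhaust the other 5 colors first.
The worst case draws every non-gold chip first: 26 + 47 + 25 + 10 + 23 = 131.
The next 3 draws are then forced to be gold, giving 131 + 3 = 134.

134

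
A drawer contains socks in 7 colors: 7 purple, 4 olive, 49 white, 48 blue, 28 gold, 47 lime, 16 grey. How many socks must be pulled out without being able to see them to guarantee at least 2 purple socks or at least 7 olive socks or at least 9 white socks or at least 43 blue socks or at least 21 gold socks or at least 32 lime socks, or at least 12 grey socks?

The worst case stops just short of every target: 1 purple, all 4 olive, 8 white, 42 blue, 20 gold, 31 lime, 11 grey — 1 + 4 + 8 + 42 + 20 + 31 + 11 = 117 socks.
One more sock must push some color to its target, so 117 + 1 = 118.

118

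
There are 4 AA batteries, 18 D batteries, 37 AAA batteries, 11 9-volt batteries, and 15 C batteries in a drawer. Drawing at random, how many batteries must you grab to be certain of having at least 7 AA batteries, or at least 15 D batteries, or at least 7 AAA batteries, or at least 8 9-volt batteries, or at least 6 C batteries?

Each of the 5 types has its own threshold; avoid all of them simultaneously.
The worst case stops just short of every target: all 4 AA, 14 D, 6 AAA, 7 9-volt, 5 C — 4 + 14 + 6 + 7 + 5 = 36 batteries.
One more battery must push some type to its target, so 36 + 1 = 37.

37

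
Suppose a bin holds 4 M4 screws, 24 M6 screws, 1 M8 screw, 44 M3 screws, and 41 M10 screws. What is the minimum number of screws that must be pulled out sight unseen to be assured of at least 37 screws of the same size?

102

In the worst case we take at most 36 of each size, but all 4 M4, all 24 M6, and all 1 M8 (fewer than 36), giving 4 + 24 + 1 + 36 + 36 = 101.
One more screw then forces some size to 37, so 101 + 1 = 102.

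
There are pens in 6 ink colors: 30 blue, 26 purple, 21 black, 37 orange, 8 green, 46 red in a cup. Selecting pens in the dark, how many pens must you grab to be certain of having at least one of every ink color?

161

The hardest ink color to obtain is green: we could draw every other pen first — 168 − 8 = 160 pens — without a single green one.
The next draw must be green, so 160 + 1 = 161.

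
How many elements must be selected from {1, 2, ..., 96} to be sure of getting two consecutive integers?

49

Partition {1, …, 96} into 48 pairs: {1,2}, {3,4}, …, {95,96}.
Choosing 48 integers — say the 48 even numbers 2, 4, …, 96 — takes one from each pair and avoids the property.
Choosing 49 forces two into the same pair by pigeonhole, and those are consecutive. So 49.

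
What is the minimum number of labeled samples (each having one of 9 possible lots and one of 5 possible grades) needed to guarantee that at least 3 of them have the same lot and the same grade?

There are 9 × 5 = 45 (lot, grade) combinations acting as pigeonholes.
With 45 × 2 = 90 labeled samples we could place exactly 2 in each, with no (lot, grade) pair reaching 3.
One more forces some (lot, grade) pair to hold 3, so 90 + 1 = 91.

91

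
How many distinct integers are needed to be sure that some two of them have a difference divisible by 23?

24

Two integers differ by a multiple of 23 exactly when they share a remainder mod 23.
There are 23 residue classes mod 23, so 23 integers can all lie in distinct classes.
One more integer must repeat a residue, giving a difference divisible by 23. So n = 23 + 1 = 24.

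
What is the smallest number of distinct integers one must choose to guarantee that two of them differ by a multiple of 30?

31

Two integers differ by a multiple of 30 exactly when they share a remainder mod 30.
There are 30 residue classes mod 30, so 30 integers can all lie in distinct classes.
One more integer must repeat a residue, giving a difference divisible by 30. So n = 30 + 1 = 31.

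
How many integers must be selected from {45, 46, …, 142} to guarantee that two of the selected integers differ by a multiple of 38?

39

Use the pigeonhole principle on residue classes: group the integers by remainder mod 38; there are 38 residue classes, each nonempty in this range.
Choosing one from each class (38 integers) avoids any shared remainder.
One more choice must repeat a class, so two differ by a multiple of 38. Hence 38 + 1 = 39.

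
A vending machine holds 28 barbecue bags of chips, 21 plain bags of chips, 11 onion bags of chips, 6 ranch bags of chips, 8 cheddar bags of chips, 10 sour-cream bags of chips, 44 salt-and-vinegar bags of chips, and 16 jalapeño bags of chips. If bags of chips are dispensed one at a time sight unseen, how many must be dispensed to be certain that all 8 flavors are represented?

The hardest flavor to obtain is ranch: we could draw every other bag of chips first — 144 − 6 = 138 bags of chips — without a single ranch one.
The next draw must be ranch, so 138 + 1 = 139.

139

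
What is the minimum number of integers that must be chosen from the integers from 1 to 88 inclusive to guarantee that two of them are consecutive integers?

45

Partition {1, …, 88} into 44 pairs: {1,2}, {3,4}, …, {87,88}.
Choosing 44 integers — say the 44 even numbers 2, 4, …, 88 — takes one from each pair and avoids the property.
Choosing 45 forces two into the same pair by pigeonhole, and those are consecutive. So 45.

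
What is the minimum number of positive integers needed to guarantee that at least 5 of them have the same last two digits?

There are 100 possible two-digit endings acting as pigeonholes.
With 100 × 4 = 400 positive integers we could place exactly 4 in each, with no class reaching 5.
One more forces some class to hold 5, so 400 + 1 = 401.

401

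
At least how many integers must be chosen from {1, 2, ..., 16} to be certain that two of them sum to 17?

Partition {1, …, 16} into 8 pairs: {1,16}, {2,15}, …, {8,9}.
Choosing 8 integers — say the integers 1 through 8 — takes one from each pair and avoids the property.
Choosing 9 forces two into the same pair by pigeonhole, and those sum to 17. So 9.

9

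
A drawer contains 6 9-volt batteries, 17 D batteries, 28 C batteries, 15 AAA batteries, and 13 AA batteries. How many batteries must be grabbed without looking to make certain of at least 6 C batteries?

To avoid C batteries as long as possible, exhaust the other 4 types first.
The worst case draws every non-C battery first: 6 + 17 + 15 + 13 = 51.
The next 6 draws are then forced to be C, giving 51 + 6 = 57.

57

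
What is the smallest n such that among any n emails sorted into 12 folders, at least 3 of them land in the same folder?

There are 12 folders acting as pigeonholes.
With 12 × 2 = 24 emails we could place exactly 2 in each, with no class reaching 3.
One more forces some class to hold 3, so 24 + 1 = 25.

25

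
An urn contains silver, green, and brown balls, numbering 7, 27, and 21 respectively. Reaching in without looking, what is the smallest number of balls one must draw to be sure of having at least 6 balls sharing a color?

16

The worst case takes 5 balls of each color without reaching 6 of any: 3 × 5 = 15.
The next ball must bring some color to 6, so 15 + 1 = 16.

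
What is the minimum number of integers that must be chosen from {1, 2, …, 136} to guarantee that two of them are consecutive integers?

Partition {1, …, 136} into 68 pairs: {1,2}, {3,4}, …, {135,136}.
Choosing 68 integers — say the 68 even numbers 2, 4, …, 136 — takes one from each pair and avoids the property.
Choosing 69 forces two into the same pair by pigeonhole, and those are consecutive. So 69.

69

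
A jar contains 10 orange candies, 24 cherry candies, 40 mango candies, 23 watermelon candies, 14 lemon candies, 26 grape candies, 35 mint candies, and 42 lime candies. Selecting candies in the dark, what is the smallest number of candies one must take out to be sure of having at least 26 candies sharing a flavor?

172

Treat the 8 flavors as pigeonholes.
In the worst case we take at most 25 of each flavor, but all 10 orange, all 24 cherry, all 23 watermelon, and all 14 lemon (fewer than 25), giving 10 + 24 + 25 + 23 + 14 + 25 + 25 + 25 = 171.
One more candy then forces some flavor to 26, so 171 + 1 = 172.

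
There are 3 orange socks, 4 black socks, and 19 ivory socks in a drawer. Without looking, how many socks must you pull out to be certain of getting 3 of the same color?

7

The worst case takes 2 socks of each color without reaching 3 of any: 3 × 2 = 6.
The next sock must bring some color to 3, so 6 + 1 = 7.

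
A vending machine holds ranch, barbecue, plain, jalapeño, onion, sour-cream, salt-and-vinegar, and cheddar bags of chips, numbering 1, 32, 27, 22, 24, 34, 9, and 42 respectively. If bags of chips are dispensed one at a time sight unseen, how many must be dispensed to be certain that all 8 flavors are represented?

The hardest flavor to obtain is ranch: we could draw every other bag of chips first — 191 − 1 = 190 bags of chips — without a single ranch one.
The next draw must be ranch, so 190 + 1 = 191.

191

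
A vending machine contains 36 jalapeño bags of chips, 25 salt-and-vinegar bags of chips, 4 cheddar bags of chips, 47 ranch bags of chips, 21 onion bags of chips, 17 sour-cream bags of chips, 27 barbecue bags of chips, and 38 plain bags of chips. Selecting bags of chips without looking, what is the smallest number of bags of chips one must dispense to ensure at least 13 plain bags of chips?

190

The worst case draws every non-plain bag of chips first: 36 + 25 + 4 + 47 + 21 + 17 + 27 = 177.
The next 13 draws are then forced to be plain, giving 177 + 13 = 190.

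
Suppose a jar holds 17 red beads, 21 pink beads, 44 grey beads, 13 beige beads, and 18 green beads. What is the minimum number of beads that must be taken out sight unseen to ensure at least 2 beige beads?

102

The worst case draws every non-beige bead first: 17 + 21 + 44 + 18 = 100.
The next 2 draws are then forced to be beige, giving 100 + 2 = 102.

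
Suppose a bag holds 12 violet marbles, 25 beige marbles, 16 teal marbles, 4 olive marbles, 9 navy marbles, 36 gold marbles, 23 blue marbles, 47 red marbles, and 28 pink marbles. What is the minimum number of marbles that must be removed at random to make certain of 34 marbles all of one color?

184

Treat the 9 colors as pigeonholes.
In the worst case we take at most 33 of each color, but all 12 violet, all 25 beige, all 16 teal, all 4 olive, all 9 navy, all 23 blue, and all 28 pink (fewer than 33), giving 12 + 25 + 16 + 4 + 9 + 33 + 23 + 33 + 28 = 183.
One more marble then forces some color to 34, so 183 + 1 = 184.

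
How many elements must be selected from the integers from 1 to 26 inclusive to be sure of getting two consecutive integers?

Partition {1, …, 26} into 13 pairs: {1,2}, {3,4}, …, {25,26}.
Choosing 13 integers — say the 13 even numbers 2, 4, …, 26 — takes one from each pair and avoids the property.
Choosing 14 forces two into the same pair by pigeonhole, and those are consecutive. So 14.

14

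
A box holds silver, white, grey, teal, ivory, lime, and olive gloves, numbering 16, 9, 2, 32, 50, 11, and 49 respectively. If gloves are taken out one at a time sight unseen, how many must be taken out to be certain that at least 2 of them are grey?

169

The worst case draws every non-grey glove first: 16 + 9 + 32 + 50 + 11 + 49 = 167.
The next 2 draws are then forced to be grey, giving 167 + 2 = 169.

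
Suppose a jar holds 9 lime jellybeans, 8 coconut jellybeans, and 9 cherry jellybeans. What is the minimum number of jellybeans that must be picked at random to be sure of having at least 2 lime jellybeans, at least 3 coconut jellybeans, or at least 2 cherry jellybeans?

5

Each of the 3 flavors has its own threshold; avoid all of them simultaneously.
The worst case stops just short of every target: 1 lime, 2 coconut, 1 cherry — 1 + 2 + 1 = 4 jellybeans.
One more jellybean must push some flavor to its target, so 4 + 1 = 5.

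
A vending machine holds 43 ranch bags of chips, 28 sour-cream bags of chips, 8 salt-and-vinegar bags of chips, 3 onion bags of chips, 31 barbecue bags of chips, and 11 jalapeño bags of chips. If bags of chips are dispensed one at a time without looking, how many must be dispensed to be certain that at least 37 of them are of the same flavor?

In the worst case we take at most 36 of each flavor, but all 28 sour-cream, all 8 salt-and-vinegar, all 3 onion, all 31 barbecue, and all 11 jalapeño (fewer than 36), giving 36 + 28 + 8 + 3 + 31 + 11 = 117.
One more bag of chips then forces some flavor to 37, so 117 + 1 = 118.

118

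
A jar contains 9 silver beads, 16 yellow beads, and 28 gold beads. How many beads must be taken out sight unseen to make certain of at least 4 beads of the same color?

10

Treat the 3 colors as pigeonholes.
The worst case takes 3 beads of each color without reaching 4 of any: 3 × 3 = 9.
The next bead must bring some color to 4, so 9 + 1 = 10.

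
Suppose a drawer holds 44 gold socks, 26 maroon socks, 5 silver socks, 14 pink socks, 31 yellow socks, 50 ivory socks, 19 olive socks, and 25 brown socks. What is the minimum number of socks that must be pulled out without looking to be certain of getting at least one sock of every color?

210

The hardest color to obtain is silver: we could draw every other sock first — 214 − 5 = 209 socks — without a single silver one.
The next draw must be silver, so 209 + 1 = 210.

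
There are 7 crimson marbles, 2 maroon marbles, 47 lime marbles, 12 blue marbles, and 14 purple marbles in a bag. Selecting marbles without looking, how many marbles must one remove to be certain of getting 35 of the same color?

Treat the 5 colors as pigeonholes.
In the worst case we take at most 34 of each color, but all 7 crimson, all 2 maroon, all 12 blue, and all 14 purple (fewer than 34), giving 7 + 2 + 34 + 12 + 14 = 69.
One more marble then forces some color to 35, so 69 + 1 = 70.

70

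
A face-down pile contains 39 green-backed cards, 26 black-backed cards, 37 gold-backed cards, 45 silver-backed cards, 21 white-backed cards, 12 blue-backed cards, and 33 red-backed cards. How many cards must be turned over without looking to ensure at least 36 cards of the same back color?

In the worst case we take at most 35 of each back color, but all 26 black-backed, all 21 white-backed, all 12 blue-backed, and all 33 red-backed (fewer than 35), giving 35 + 26 + 35 + 35 + 21 + 12 + 33 = 197.
One more card then forces some back color to 36, so 197 + 1 = 198.

198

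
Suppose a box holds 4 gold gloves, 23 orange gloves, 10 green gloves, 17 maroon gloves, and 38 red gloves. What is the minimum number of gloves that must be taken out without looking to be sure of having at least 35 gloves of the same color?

89

Treat the 5 colors as pigeonholes.
In the worst case we take at most 34 of each color, but all 4 gold, all 23 orange, all 10 green, and all 17 maroon (fewer than 34), giving 4 + 23 + 10 + 17 + 34 = 88.
One more glove then forces some color to 35, so 88 + 1 = 89.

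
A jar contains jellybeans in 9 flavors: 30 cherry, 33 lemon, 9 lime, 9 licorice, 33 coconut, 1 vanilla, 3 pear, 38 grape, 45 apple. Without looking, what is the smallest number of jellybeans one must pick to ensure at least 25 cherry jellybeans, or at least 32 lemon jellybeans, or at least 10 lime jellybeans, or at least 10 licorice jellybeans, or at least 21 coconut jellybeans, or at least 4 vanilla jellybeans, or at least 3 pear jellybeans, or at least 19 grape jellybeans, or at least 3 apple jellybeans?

The worst case stops just short of every target: 24 cherry, 31 lemon, 9 lime, 9 licorice, 20 coconut, all 1 vanilla, 2 pear, 18 grape, 2 apple — 24 + 31 + 9 + 9 + 20 + 1 + 2 + 18 + 2 = 116 jellybeans.
One more jellybean must push some flavor to its target, so 116 + 1 = 117.

117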